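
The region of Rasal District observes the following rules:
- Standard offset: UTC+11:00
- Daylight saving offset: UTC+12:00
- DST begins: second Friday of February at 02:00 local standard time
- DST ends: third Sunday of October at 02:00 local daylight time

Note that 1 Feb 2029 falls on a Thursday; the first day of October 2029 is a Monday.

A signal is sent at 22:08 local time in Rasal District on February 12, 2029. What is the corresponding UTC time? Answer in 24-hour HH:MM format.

10:08

1 February 2029 is a Thursday, so the first Friday is February 2 and the second is February 9.
1 October 2029 is a Monday, so the first Sunday is October 7 and the third is October 21.
February 12, 2029 falls between 9 February and 21 October, so daylight saving is in effect and Rasal District is at UTC+12:00.
22:08 local − 12h = 10:08 UTC.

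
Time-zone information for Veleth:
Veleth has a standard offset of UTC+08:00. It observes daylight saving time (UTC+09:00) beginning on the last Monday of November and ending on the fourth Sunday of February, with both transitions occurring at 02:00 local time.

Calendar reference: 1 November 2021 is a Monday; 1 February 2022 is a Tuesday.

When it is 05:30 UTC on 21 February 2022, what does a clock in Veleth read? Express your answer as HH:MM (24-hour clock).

1 November 2021 is a Monday, so Mondays fall on 1, 8, 15, 22, 29; the last is November 29.
1 February 2022 is a Tuesday, so the first Sunday is February 6 and the fourth is February 27.
At the standard offset (UTC+08:00), 05:30 UTC + 8h = 13:30 Veleth standard time.
The standard-time date in Veleth, 21 February 2022, falls between 29 November 2021 and 27 February 2022, so daylight saving is in effect and Veleth is at UTC+09:00.
05:30 UTC + 9h = 14:30 local.

14:30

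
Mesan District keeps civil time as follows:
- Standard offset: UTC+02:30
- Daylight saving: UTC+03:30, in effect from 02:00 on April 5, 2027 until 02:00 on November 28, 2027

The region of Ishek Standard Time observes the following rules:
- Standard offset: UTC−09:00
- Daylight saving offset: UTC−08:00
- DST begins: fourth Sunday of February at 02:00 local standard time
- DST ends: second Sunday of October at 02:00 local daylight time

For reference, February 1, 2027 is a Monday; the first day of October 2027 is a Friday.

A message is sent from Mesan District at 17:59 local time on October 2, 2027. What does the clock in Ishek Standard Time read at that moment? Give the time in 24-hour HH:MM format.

06:29

October 2, 2027 falls between 5 April and 28 November, so daylight saving is in effect and Mesan District is at UTC+03:30.
17:59 Mesan District − 3h30m = 14:29 UTC.
1 February 2027 is a Monday, so the first Sunday is February 7 and the fourth is February 28.
1 October 2027 is a Friday, so the first Sunday is October 3 and the second is October 10.
At the standard offset (UTC−09:00), 14:29 UTC − 9h = 05:29 Ishek Standard Time standard time.
The standard-time date in Ishek Standard Time, October 2, 2027, lies within the daylight-saving period (28 February – 10 October), so Ishek Standard Time is on daylight time, UTC−08:00.
14:29 UTC − 8h = 06:29 Ishek Standard Time.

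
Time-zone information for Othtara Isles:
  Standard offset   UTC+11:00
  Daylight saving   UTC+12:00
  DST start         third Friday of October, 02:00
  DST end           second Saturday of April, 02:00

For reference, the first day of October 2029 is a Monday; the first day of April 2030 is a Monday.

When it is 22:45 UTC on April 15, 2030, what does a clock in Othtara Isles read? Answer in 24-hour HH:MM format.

1 October 2029 is a Monday, so the first Friday is October 5 and the third is October 19.
1 April 2030 is a Monday, so the first Saturday is April 6 and the second is April 13.
At the standard offset (UTC+11:00), 22:45 UTC + 11h = 09:45 Othtara Isles standard time (rolling into the next day, 16 April 2030).
The standard-time date in Othtara Isles, April 16, 2030, does not fall between 19 October 2029 and 13 April 2030, so daylight saving is not in effect and Othtara Isles is at UTC+11:00.
22:45 UTC + 11h = 09:45 local (rolling into the next day, 16 April 2030).

09:45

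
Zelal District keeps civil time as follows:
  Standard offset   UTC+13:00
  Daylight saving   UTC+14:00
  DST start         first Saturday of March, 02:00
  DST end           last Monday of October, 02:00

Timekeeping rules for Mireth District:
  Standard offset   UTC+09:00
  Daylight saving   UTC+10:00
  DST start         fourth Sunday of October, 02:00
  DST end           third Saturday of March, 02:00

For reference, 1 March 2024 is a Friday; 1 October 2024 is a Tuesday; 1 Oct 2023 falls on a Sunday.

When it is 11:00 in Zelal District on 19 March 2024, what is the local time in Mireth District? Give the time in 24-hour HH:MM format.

06:00

1 March 2024 is a Friday, so the first Saturday is March 2.
1 October 2024 is a Tuesday, so Mondays fall on 7, 14, 21, 28; the last is October 28.
19 March 2024 falls between 2 March and 28 October, so daylight saving is in effect and Zelal District is at UTC+14:00.
11:00 Zelal District − 14h = 21:00 UTC (rolling into the previous day, 18 March 2024).
1 October 2023 is a Sunday, so the first Sunday is October 1 and the fourth is October 22.
1 March 2024 is a Friday, so the first Saturday is March 2 and the third is March 16.
At the standard offset (UTC+09:00), 21:00 UTC + 9h = 06:00 Mireth District standard time (rolling into the next day, 19 March 2024).
Daylight saving runs 22 October 2023 – 16 March 2024; the standard-time date in Mireth District, 19 March 2024, is outside that window, so Mireth District is on standard time at UTC+09:00.
21:00 UTC + 9h = 06:00 Mireth District (rolling into the next day, 19 March 2024).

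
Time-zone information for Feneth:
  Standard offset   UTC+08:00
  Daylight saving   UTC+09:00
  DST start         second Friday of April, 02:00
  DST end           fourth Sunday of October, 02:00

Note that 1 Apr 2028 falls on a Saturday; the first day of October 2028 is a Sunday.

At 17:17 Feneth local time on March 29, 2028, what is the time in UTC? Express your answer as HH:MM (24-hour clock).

1 April 2028 is a Saturday, so the first Friday is April 7 and the second is April 14.
1 October 2028 is a Sunday, so the first Sunday is October 1 and the fourth is October 22.
March 29, 2028 is outside the daylight-saving period (14 April – 22 October), so Feneth is on standard time, UTC+08:00.
17:17 local − 8h = 09:17 UTC.

09:17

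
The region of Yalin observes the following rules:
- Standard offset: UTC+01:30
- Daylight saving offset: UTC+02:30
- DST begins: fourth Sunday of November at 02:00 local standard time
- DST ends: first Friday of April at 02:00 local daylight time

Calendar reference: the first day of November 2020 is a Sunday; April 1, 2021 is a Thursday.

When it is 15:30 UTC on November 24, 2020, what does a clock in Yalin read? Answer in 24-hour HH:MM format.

18:00

1 November 2020 is a Sunday, so the first Sunday is November 1 and the fourth is November 22.
1 April 2021 is a Thursday, so the first Friday is April 2.
At the standard offset (UTC+01:30), 15:30 UTC + 1h30m = 17:00 Yalin standard time.
The standard-time date in Yalin, November 24, 2020, lies within the daylight-saving period (22 November 2020 – 2 April 2021), so Yalin is on daylight time, UTC+02:30.
15:30 UTC + 2h30m = 18:00 local.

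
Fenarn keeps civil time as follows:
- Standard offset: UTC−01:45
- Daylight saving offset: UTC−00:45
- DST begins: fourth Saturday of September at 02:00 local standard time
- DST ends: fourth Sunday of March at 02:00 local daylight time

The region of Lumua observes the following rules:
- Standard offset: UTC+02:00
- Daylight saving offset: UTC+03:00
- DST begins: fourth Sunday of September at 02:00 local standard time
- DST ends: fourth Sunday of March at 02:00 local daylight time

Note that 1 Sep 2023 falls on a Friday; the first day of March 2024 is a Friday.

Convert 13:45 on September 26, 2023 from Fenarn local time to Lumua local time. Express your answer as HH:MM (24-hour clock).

17:30

1 September 2023 is a Friday, so the first Saturday is September 2 and the fourth is September 23.
1 March 2024 is a Friday, so the first Sunday is March 3 and the fourth is March 24.
September 26, 2023 falls between 23 September 2023 and 24 March 2024, so daylight saving is in effect and Fenarn is at UTC−00:45.
13:45 Fenarn + 0h45m = 14:30 UTC.
1 September 2023 is a Friday, so the first Sunday is September 3 and the fourth is September 24.
1 March 2024 is a Friday, so the first Sunday is March 3 and the fourth is March 24.
At the standard offset (UTC+02:00), 14:30 UTC + 2h = 16:30 Lumua standard time.
The standard-time date in Lumua, September 26, 2023, falls between 24 September 2023 and 24 March 2024, so daylight saving is in effect and Lumua is at UTC+03:00.
14:30 UTC + 3h = 17:30 Lumua.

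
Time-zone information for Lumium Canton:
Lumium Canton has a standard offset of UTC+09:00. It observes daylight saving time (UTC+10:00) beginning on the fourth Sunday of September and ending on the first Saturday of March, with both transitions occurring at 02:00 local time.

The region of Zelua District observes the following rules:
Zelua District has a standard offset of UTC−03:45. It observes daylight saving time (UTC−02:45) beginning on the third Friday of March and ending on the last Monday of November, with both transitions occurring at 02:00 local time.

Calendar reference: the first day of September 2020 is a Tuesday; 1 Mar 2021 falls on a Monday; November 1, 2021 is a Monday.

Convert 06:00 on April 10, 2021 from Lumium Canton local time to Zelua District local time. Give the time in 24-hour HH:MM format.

1 September 2020 is a Tuesday, so the first Sunday is September 6 and the fourth is September 27.
1 March 2021 is a Monday, so the first Saturday is March 6.
Daylight saving runs 27 September 2020 – 6 March 2021; April 10, 2021 is outside that window, so Lumium Canton is on standard time at UTC+09:00.
06:00 Lumium Canton − 9h = 21:00 UTC (rolling into the previous day, 9 April 2021).
1 March 2021 is a Monday, so the first Friday is March 5 and the third is March 19.
1 November 2021 is a Monday, so Mondays fall on 1, 8, 15, 22, 29; the last is November 29.
At the standard offset (UTC−03:45), 21:00 UTC − 3h45m = 17:15 Zelua District standard time.
The standard-time date in Zelua District, April 9, 2021, lies within the daylight-saving period (19 March – 29 November), so Zelua District is on daylight time, UTC−02:45.
21:00 UTC − 2h45m = 18:15 Zelua District.

18:15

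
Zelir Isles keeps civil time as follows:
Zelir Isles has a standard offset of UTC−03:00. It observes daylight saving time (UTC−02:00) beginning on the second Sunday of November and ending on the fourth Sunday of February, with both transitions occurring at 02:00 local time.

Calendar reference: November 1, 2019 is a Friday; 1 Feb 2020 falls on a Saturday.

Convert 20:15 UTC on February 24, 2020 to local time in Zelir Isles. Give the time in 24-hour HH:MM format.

17:15

1 November 2019 is a Friday, so the first Sunday is November 3 and the second is November 10.
1 February 2020 is a Saturday, so the first Sunday is February 2 and the fourth is February 23.
At the standard offset (UTC−03:00), 20:15 UTC − 3h = 17:15 Zelir Isles standard time.
Daylight saving runs 10 November 2019 – 23 February 2020; the standard-time date in Zelir Isles, February 24, 2020, is outside that window, so Zelir Isles is on standard time at UTC−03:00.
20:15 UTC − 3h = 17:15 local.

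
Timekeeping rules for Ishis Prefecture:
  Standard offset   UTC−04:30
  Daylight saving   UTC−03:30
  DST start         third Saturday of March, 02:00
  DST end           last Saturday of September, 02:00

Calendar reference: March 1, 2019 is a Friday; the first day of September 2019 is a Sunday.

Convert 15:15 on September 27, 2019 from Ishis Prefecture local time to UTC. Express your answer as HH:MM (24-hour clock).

18:45

1 March 2019 is a Friday, so the first Saturday is March 2 and the third is March 16.
1 September 2019 is a Sunday, so Saturdays fall on 7, 14, 21, 28; the last is September 28.
September 27, 2019 falls between 16 March and 28 September, so daylight saving is in effect and Ishis Prefecture is at UTC−03:30.
15:15 local + 3h30m = 18:45 UTC.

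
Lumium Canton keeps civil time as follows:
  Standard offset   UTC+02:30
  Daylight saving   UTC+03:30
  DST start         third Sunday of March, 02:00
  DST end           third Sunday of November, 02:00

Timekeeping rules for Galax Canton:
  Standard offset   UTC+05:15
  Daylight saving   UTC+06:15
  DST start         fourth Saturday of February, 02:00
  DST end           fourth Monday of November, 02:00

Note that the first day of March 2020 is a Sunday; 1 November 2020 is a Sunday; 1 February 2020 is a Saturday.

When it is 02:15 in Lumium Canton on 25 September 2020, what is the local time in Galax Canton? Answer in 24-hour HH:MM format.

1 March 2020 is a Sunday, so the first Sunday is March 1 and the third is March 15.
1 November 2020 is a Sunday, so the first Sunday is November 1 and the third is November 15.
25 September 2020 lies within the daylight-saving period (15 March – 15 November), so Lumium Canton is on daylight time, UTC+03:30.
02:15 Lumium Canton − 3h30m = 22:45 UTC (rolling into the previous day, 24 September 2020).
1 February 2020 is a Saturday, so the first Saturday is February 1 and the fourth is February 22.
1 November 2020 is a Sunday, so the first Monday is November 2 and the fourth is November 23.
At the standard offset (UTC+05:15), 22:45 UTC + 5h15m = 04:00 Galax Canton standard time (rolling into the next day, 25 September 2020).
Daylight saving runs 22 February – 23 November; the standard-time date in Galax Canton, 25 September 2020, is inside that window, so Galax Canton is at UTC+06:15.
22:45 UTC + 6h15m = 05:00 Galax Canton (rolling into the next day, 25 September 2020).

05:00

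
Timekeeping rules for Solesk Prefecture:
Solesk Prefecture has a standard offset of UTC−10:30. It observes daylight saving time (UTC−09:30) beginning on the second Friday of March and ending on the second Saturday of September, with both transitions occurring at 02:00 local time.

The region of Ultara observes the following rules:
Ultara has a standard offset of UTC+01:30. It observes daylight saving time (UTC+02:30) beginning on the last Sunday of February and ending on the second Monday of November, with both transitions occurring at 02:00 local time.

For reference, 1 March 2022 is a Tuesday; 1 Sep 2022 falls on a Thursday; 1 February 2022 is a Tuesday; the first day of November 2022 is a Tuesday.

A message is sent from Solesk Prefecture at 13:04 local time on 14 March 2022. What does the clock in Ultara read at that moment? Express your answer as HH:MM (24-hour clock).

1 March 2022 is a Tuesday, so the first Friday is March 4 and the second is March 11.
1 September 2022 is a Thursday, so the first Saturday is September 3 and the second is September 10.
Daylight saving runs 11 March – 10 September; 14 March 2022 is inside that window, so Solesk Prefecture is at UTC−09:30.
13:04 Solesk Prefecture + 9h30m = 22:34 UTC.
1 February 2022 is a Tuesday, so Sundays fall on 6, 13, 20, 27; the last is February 27.
1 November 2022 is a Tuesday, so the first Monday is November 7 and the second is November 14.
At the standard offset (UTC+01:30), 22:34 UTC + 1h30m = 00:04 Ultara standard time (rolling into the next day, 15 March 2022).
Daylight saving runs 27 February – 14 November; the standard-time date in Ultara, 15 March 2022, is inside that window, so Ultara is at UTC+02:30.
22:34 UTC + 2h30m = 01:04 Ultara (rolling into the next day, 15 March 2022).

01:04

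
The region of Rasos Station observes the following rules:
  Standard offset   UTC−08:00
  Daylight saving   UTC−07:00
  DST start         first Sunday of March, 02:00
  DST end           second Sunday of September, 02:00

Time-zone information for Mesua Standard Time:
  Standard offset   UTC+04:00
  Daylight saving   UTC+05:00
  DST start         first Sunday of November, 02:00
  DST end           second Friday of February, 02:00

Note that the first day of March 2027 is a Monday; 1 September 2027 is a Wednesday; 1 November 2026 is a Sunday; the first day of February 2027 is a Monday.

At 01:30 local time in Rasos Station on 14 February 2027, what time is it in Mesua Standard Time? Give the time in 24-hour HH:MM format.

13:30

1 March 2027 is a Monday, so the first Sunday is March 7.
1 September 2027 is a Wednesday, so the first Sunday is September 5 and the second is September 12.
Daylight saving runs 7 March – 12 September; 14 February 2027 is outside that window, so Rasos Station is on standard time at UTC−08:00.
01:30 Rasos Station + 8h = 09:30 UTC.
1 November 2026 is a Sunday, so the first Sunday is November 1.
1 February 2027 is a Monday, so the first Friday is February 5 and the second is February 12.
At the standard offset (UTC+04:00), 09:30 UTC + 4h = 13:30 Mesua Standard Time standard time.
The standard-time date in Mesua Standard Time, 14 February 2027, does not fall between 1 November 2026 and 12 February 2027, so daylight saving is not in effect and Mesua Standard Time is at UTC+04:00.
09:30 UTC + 4h = 13:30 Mesua Standard Time.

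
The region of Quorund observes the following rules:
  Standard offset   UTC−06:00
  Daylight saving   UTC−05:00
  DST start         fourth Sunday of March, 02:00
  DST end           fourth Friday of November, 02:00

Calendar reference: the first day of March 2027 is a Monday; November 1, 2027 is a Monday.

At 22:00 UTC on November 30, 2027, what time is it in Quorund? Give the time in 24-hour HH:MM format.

1 March 2027 is a Monday, so the first Sunday is March 7 and the fourth is March 28.
1 November 2027 is a Monday, so the first Friday is November 5 and the fourth is November 26.
At the standard offset (UTC−06:00), 22:00 UTC − 6h = 16:00 Quorund standard time.
Daylight saving runs 28 March – 26 November; the standard-time date in Quorund, November 30, 2027, is outside that window, so Quorund is on standard time at UTC−06:00.
22:00 UTC − 6h = 16:00 local.

16:00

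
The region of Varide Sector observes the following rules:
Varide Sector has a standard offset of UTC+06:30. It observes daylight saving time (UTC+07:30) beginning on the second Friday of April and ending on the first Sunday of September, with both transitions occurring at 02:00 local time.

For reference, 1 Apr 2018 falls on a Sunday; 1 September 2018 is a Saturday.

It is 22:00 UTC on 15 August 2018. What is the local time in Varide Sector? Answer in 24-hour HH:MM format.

1 April 2018 is a Sunday, so the first Friday is April 6 and the second is April 13.
1 September 2018 is a Saturday, so the first Sunday is September 2.
At the standard offset (UTC+06:30), 22:00 UTC + 6h30m = 04:30 Varide Sector standard time (rolling into the next day, 16 August 2018).
The standard-time date in Varide Sector, 16 August 2018, falls between 13 April and 2 September, so daylight saving is in effect and Varide Sector is at UTC+07:30.
22:00 UTC + 7h30m = 05:30 local (rolling into the next day, 16 August 2018).

05:30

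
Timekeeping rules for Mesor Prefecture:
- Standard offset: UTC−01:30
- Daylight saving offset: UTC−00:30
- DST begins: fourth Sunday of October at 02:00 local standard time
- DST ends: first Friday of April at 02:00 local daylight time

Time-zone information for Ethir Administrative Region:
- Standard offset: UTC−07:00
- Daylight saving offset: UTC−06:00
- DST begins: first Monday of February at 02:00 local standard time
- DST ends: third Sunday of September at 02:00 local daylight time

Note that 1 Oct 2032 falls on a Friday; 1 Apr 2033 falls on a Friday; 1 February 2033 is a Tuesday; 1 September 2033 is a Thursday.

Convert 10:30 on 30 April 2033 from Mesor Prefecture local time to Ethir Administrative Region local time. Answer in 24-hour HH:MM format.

1 October 2032 is a Friday, so the first Sunday is October 3 and the fourth is October 24.
1 April 2033 is a Friday, so the first Friday is April 1.
30 April 2033 does not fall between 24 October 2032 and 1 April 2033, so daylight saving is not in effect and Mesor Prefecture is at UTC−01:30.
10:30 Mesor Prefecture + 1h30m = 12:00 UTC.
1 February 2033 is a Tuesday, so the first Monday is February 7.
1 September 2033 is a Thursday, so the first Sunday is September 4 and the third is September 18.
At the standard offset (UTC−07:00), 12:00 UTC − 7h = 05:00 Ethir Administrative Region standard time.
Daylight saving runs 7 February – 18 September; the standard-time date in Ethir Administrative Region, 30 April 2033, is inside that window, so Ethir Administrative Region is at UTC−06:00.
12:00 UTC − 6h = 06:00 Ethir Administrative Region.

06:00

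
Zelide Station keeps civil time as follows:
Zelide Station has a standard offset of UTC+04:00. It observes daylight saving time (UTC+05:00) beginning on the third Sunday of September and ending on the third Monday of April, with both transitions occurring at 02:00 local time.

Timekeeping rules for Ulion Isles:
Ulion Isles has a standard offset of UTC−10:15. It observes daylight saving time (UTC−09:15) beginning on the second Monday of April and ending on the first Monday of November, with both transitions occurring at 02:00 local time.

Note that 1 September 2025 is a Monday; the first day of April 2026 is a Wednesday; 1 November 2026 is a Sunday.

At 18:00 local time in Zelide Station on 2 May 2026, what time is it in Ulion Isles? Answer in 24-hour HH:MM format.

1 September 2025 is a Monday, so the first Sunday is September 7 and the third is September 21.
1 April 2026 is a Wednesday, so the first Monday is April 6 and the third is April 20.
2 May 2026 is outside the daylight-saving period (21 September 2025 – 20 April 2026), so Zelide Station is on standard time, UTC+04:00.
18:00 Zelide Station − 4h = 14:00 UTC.
1 April 2026 is a Wednesday, so the first Monday is April 6 and the second is April 13.
1 November 2026 is a Sunday, so the first Monday is November 2.
At the standard offset (UTC−10:15), 14:00 UTC − 10h15m = 03:45 Ulion Isles standard time.
The standard-time date in Ulion Isles, 2 May 2026, falls between 13 April and 2 November, so daylight saving is in effect and Ulion Isles is at UTC−09:15.
14:00 UTC − 9h15m = 04:45 Ulion Isles.

04:45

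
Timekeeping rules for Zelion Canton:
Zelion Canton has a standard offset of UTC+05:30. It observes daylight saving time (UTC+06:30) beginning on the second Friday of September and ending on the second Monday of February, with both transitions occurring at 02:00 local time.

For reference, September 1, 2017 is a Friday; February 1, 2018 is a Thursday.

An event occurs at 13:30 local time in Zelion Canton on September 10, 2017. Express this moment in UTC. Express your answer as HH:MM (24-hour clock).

07:00

1 September 2017 is a Friday, so the first Friday is September 1 and the second is September 8.
1 February 2018 is a Thursday, so the first Monday is February 5 and the second is February 12.
Daylight saving runs 8 September 2017 – 12 February 2018; September 10, 2017 is inside that window, so Zelion Canton is at UTC+06:30.
13:30 local − 6h30m = 07:00 UTC.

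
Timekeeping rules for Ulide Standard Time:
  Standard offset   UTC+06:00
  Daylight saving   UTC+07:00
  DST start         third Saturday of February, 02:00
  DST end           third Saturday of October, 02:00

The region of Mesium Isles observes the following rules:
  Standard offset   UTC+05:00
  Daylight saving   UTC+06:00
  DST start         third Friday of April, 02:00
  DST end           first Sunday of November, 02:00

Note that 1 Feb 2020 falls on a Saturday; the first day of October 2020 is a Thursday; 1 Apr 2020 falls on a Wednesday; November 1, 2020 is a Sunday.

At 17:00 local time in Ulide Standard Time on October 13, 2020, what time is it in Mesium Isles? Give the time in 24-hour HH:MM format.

1 February 2020 is a Saturday, so the first Saturday is February 1 and the third is February 15.
1 October 2020 is a Thursday, so the first Saturday is October 3 and the third is October 17.
Daylight saving runs 15 February – 17 October; October 13, 2020 is inside that window, so Ulide Standard Time is at UTC+07:00.
17:00 Ulide Standard Time − 7h = 10:00 UTC.
1 April 2020 is a Wednesday, so the first Friday is April 3 and the third is April 17.
1 November 2020 is a Sunday, so the first Sunday is November 1.
At the standard offset (UTC+05:00), 10:00 UTC + 5h = 15:00 Mesium Isles standard time.
The standard-time date in Mesium Isles, October 13, 2020, falls between 17 April and 1 November, so daylight saving is in effect and Mesium Isles is at UTC+06:00.
10:00 UTC + 6h = 16:00 Mesium Isles.

16:00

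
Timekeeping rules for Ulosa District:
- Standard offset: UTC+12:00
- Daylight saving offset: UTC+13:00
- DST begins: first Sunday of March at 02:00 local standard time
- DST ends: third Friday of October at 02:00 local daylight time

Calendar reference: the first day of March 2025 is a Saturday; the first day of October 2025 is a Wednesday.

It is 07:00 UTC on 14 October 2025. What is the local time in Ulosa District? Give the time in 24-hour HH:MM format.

1 March 2025 is a Saturday, so the first Sunday is March 2.
1 October 2025 is a Wednesday, so the first Friday is October 3 and the third is October 17.
At the standard offset (UTC+12:00), 07:00 UTC + 12h = 19:00 Ulosa District standard time.
Daylight saving runs 2 March – 17 October; the standard-time date in Ulosa District, 14 October 2025, is inside that window, so Ulosa District is at UTC+13:00.
07:00 UTC + 13h = 20:00 local.

20:00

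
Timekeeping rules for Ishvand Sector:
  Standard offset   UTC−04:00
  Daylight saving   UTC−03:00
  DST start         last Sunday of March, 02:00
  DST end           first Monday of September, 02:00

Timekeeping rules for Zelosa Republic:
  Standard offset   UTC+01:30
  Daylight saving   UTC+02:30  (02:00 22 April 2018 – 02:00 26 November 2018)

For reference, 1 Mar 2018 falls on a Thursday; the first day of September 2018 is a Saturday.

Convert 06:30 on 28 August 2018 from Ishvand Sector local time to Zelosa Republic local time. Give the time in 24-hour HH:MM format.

1 March 2018 is a Thursday, so Sundays fall on 4, 11, 18, 25; the last is March 25.
1 September 2018 is a Saturday, so the first Monday is September 3.
28 August 2018 lies within the daylight-saving period (25 March – 3 September), so Ishvand Sector is on daylight time, UTC−03:00.
06:30 Ishvand Sector + 3h = 09:30 UTC.
At the standard offset (UTC+01:30), 09:30 UTC + 1h30m = 11:00 Zelosa Republic standard time.
The standard-time date in Zelosa Republic, 28 August 2018, lies within the daylight-saving period (22 April – 26 November), so Zelosa Republic is on daylight time, UTC+02:30.
09:30 UTC + 2h30m = 12:00 Zelosa Republic.

12:00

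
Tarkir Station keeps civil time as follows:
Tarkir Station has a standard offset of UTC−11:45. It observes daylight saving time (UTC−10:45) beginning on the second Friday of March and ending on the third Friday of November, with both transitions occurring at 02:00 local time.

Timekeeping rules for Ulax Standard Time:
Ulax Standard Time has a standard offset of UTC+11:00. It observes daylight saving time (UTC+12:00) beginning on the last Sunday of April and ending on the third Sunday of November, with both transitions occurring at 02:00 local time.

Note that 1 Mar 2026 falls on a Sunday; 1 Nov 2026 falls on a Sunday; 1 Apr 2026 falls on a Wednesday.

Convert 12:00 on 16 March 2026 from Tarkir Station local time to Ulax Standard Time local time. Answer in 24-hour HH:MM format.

1 March 2026 is a Sunday, so the first Friday is March 6 and the second is March 13.
1 November 2026 is a Sunday, so the first Friday is November 6 and the third is November 20.
Daylight saving runs 13 March – 20 November; 16 March 2026 is inside that window, so Tarkir Station is at UTC−10:45.
12:00 Tarkir Station + 10h45m = 22:45 UTC.
1 April 2026 is a Wednesday, so Sundays fall on 5, 12, 19, 26; the last is April 26.
1 November 2026 is a Sunday, so the first Sunday is November 1 and the third is November 15.
At the standard offset (UTC+11:00), 22:45 UTC + 11h = 09:45 Ulax Standard Time standard time (rolling into the next day, 17 March 2026).
The standard-time date in Ulax Standard Time, 17 March 2026, is outside the daylight-saving period (26 April – 15 November), so Ulax Standard Time is on standard time, UTC+11:00.
22:45 UTC + 11h = 09:45 Ulax Standard Time (rolling into the next day, 17 March 2026).

09:45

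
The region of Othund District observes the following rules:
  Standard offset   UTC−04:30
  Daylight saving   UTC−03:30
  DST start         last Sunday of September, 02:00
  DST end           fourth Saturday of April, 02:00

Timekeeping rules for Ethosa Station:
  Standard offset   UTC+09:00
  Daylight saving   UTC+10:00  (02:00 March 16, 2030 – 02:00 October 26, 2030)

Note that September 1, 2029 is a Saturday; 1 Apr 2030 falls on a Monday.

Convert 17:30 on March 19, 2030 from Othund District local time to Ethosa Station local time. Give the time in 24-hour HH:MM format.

1 September 2029 is a Saturday, so Sundays fall on 2, 9, 16, 23, 30; the last is September 30.
1 April 2030 is a Monday, so the first Saturday is April 6 and the fourth is April 27.
March 19, 2030 lies within the daylight-saving period (30 September 2029 – 27 April 2030), so Othund District is on daylight time, UTC−03:30.
17:30 Othund District + 3h30m = 21:00 UTC.
At the standard offset (UTC+09:00), 21:00 UTC + 9h = 06:00 Ethosa Station standard time (rolling into the next day, 20 March 2030).
Daylight saving runs 16 March – 26 October; the standard-time date in Ethosa Station, March 20, 2030, is inside that window, so Ethosa Station is at UTC+10:00.
21:00 UTC + 10h = 07:00 Ethosa Station (rolling into the next day, 20 March 2030).

07:00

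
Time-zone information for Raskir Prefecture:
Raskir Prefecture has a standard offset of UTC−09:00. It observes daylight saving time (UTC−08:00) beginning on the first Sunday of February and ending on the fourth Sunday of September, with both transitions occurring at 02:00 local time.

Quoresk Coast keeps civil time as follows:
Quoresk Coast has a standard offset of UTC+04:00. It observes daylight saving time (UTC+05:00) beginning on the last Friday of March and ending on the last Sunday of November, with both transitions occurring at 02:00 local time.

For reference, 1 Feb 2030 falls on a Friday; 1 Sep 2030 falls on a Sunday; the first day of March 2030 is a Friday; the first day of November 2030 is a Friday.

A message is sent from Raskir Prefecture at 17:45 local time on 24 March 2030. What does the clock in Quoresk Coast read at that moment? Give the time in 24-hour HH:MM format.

1 February 2030 is a Friday, so the first Sunday is February 3.
1 September 2030 is a Sunday, so the first Sunday is September 1 and the fourth is September 22.
Daylight saving runs 3 February – 22 September; 24 March 2030 is inside that window, so Raskir Prefecture is at UTC−08:00.
17:45 Raskir Prefecture + 8h = 01:45 UTC (rolling into the next day, 25 March 2030).
1 March 2030 is a Friday, so Fridays fall on 1, 8, 15, 22, 29; the last is March 29.
1 November 2030 is a Friday, so Sundays fall on 3, 10, 17, 24; the last is November 24.
At the standard offset (UTC+04:00), 01:45 UTC + 4h = 05:45 Quoresk Coast standard time.
Daylight saving runs 29 March – 24 November; the standard-time date in Quoresk Coast, 25 March 2030, is outside that window, so Quoresk Coast is on standard time at UTC+04:00.
01:45 UTC + 4h = 05:45 Quoresk Coast.

05:45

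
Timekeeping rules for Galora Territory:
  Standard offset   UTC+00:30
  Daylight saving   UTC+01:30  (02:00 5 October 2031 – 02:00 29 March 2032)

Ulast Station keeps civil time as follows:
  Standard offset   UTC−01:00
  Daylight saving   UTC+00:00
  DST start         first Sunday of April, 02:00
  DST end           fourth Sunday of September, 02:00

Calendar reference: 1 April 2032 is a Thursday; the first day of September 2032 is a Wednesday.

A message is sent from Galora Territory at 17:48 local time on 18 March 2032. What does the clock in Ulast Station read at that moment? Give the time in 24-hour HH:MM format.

15:18

18 March 2032 falls between 5 October 2031 and 29 March 2032, so daylight saving is in effect and Galora Territory is at UTC+01:30.
17:48 Galora Territory − 1h30m = 16:18 UTC.
1 April 2032 is a Thursday, so the first Sunday is April 4.
1 September 2032 is a Wednesday, so the first Sunday is September 5 and the fourth is September 26.
At the standard offset (UTC−01:00), 16:18 UTC − 1h = 15:18 Ulast Station standard time.
The standard-time date in Ulast Station, 18 March 2032, does not fall between 4 April and 26 September, so daylight saving is not in effect and Ulast Station is at UTC−01:00.
16:18 UTC − 1h = 15:18 Ulast Station.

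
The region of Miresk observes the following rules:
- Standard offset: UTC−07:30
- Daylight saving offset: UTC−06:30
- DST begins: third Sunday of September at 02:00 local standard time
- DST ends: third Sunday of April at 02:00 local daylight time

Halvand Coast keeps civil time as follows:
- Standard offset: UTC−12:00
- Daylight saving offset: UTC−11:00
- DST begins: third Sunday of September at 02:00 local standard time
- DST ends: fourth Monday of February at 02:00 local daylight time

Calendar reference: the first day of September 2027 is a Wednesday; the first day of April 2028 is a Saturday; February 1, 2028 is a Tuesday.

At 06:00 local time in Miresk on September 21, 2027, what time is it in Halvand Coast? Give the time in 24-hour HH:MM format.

01:30

1 September 2027 is a Wednesday, so the first Sunday is September 5 and the third is September 19.
1 April 2028 is a Saturday, so the first Sunday is April 2 and the third is April 16.
September 21, 2027 lies within the daylight-saving period (19 September 2027 – 16 April 2028), so Miresk is on daylight time, UTC−06:30.
06:00 Miresk + 6h30m = 12:30 UTC.
1 September 2027 is a Wednesday, so the first Sunday is September 5 and the third is September 19.
1 February 2028 is a Tuesday, so the first Monday is February 7 and the fourth is February 28.
At the standard offset (UTC−12:00), 12:30 UTC − 12h = 00:30 Halvand Coast standard time.
Daylight saving runs 19 September 2027 – 28 February 2028; the standard-time date in Halvand Coast, September 21, 2027, is inside that window, so Halvand Coast is at UTC−11:00.
12:30 UTC − 11h = 01:30 Halvand Coast.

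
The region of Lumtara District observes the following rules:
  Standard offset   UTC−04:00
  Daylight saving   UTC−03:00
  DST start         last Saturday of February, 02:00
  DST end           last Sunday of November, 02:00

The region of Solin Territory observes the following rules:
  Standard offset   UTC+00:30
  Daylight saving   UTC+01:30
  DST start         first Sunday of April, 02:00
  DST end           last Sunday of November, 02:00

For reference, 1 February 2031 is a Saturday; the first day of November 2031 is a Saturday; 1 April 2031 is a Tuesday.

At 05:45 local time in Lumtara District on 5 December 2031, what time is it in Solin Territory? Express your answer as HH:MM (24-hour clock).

10:15

1 February 2031 is a Saturday, so Saturdays fall on 1, 8, 15, 22; the last is February 22.
1 November 2031 is a Saturday, so Sundays fall on 2, 9, 16, 23, 30; the last is November 30.
5 December 2031 is outside the daylight-saving period (22 February – 30 November), so Lumtara District is on standard time, UTC−04:00.
05:45 Lumtara District + 4h = 09:45 UTC.
1 April 2031 is a Tuesday, so the first Sunday is April 6.
1 November 2031 is a Saturday, so Sundays fall on 2, 9, 16, 23, 30; the last is November 30.
At the standard offset (UTC+00:30), 09:45 UTC + 0h30m = 10:15 Solin Territory standard time.
Daylight saving runs 6 April – 30 November; the standard-time date in Solin Territory, 5 December 2031, is outside that window, so Solin Territory is on standard time at UTC+00:30.
09:45 UTC + 0h30m = 10:15 Solin Territory.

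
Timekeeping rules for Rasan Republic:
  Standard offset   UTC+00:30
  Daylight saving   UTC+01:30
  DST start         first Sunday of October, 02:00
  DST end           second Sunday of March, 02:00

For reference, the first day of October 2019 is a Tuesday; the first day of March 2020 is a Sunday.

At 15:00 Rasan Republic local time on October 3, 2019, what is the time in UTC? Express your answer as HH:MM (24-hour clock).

14:30

1 October 2019 is a Tuesday, so the first Sunday is October 6.
1 March 2020 is a Sunday, so the first Sunday is March 1 and the second is March 8.
October 3, 2019 is outside the daylight-saving period (6 October 2019 – 8 March 2020), so Rasan Republic is on standard time, UTC+00:30.
15:00 local − 0h30m = 14:30 UTC.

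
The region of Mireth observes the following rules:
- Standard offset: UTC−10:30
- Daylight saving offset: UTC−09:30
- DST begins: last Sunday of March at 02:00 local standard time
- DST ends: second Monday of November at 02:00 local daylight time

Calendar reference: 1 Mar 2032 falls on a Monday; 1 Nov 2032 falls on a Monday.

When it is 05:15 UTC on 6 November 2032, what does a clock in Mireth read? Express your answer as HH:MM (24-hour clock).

19:45

1 March 2032 is a Monday, so Sundays fall on 7, 14, 21, 28; the last is March 28.
1 November 2032 is a Monday, so the first Monday is November 1 and the second is November 8.
At the standard offset (UTC−10:30), 05:15 UTC − 10h30m = 18:45 Mireth standard time (rolling into the previous day, 5 November 2032).
The standard-time date in Mireth, 5 November 2032, falls between 28 March and 8 November, so daylight saving is in effect and Mireth is at UTC−09:30.
05:15 UTC − 9h30m = 19:45 local (rolling into the previous day, 5 November 2032).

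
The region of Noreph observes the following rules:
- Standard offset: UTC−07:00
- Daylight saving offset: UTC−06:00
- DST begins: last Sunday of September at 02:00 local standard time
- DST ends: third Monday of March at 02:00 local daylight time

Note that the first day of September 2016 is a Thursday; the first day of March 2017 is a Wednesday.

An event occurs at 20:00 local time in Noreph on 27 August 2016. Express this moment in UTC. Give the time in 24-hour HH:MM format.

03:00

1 September 2016 is a Thursday, so Sundays fall on 4, 11, 18, 25; the last is September 25.
1 March 2017 is a Wednesday, so the first Monday is March 6 and the third is March 20.
27 August 2016 does not fall between 25 September 2016 and 20 March 2017, so daylight saving is not in effect and Noreph is at UTC−07:00.
20:00 local + 7h = 03:00 UTC (rolling into the next day, 28 August 2016).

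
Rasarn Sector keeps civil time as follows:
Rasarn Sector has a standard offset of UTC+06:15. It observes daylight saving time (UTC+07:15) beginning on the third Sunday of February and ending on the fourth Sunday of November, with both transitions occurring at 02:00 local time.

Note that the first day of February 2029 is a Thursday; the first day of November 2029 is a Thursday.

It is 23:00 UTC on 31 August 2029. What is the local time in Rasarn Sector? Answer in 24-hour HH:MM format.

1 February 2029 is a Thursday, so the first Sunday is February 4 and the third is February 18.
1 November 2029 is a Thursday, so the first Sunday is November 4 and the fourth is November 25.
At the standard offset (UTC+06:15), 23:00 UTC + 6h15m = 05:15 Rasarn Sector standard time (rolling into the next day, 1 September 2029).
The standard-time date in Rasarn Sector, 1 September 2029, lies within the daylight-saving period (18 February – 25 November), so Rasarn Sector is on daylight time, UTC+07:15.
23:00 UTC + 7h15m = 06:15 local (rolling into the next day, 1 September 2029).

06:15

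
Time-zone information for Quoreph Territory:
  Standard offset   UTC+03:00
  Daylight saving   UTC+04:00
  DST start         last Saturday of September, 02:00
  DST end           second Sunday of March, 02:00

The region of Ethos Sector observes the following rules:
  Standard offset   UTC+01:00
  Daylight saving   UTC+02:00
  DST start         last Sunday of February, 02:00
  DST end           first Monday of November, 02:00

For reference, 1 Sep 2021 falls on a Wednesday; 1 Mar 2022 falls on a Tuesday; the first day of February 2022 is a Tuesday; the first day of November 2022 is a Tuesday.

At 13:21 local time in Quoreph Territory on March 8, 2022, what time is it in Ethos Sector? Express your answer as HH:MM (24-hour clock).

11:21

1 September 2021 is a Wednesday, so Saturdays fall on 4, 11, 18, 25; the last is September 25.
1 March 2022 is a Tuesday, so the first Sunday is March 6 and the second is March 13.
Daylight saving runs 25 September 2021 – 13 March 2022; March 8, 2022 is inside that window, so Quoreph Territory is at UTC+04:00.
13:21 Quoreph Territory − 4h = 09:21 UTC.
1 February 2022 is a Tuesday, so Sundays fall on 6, 13, 20, 27; the last is February 27.
1 November 2022 is a Tuesday, so the first Monday is November 7.
At the standard offset (UTC+01:00), 09:21 UTC + 1h = 10:21 Ethos Sector standard time.
The standard-time date in Ethos Sector, March 8, 2022, falls between 27 February and 7 November, so daylight saving is in effect and Ethos Sector is at UTC+02:00.
09:21 UTC + 2h = 11:21 Ethos Sector.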